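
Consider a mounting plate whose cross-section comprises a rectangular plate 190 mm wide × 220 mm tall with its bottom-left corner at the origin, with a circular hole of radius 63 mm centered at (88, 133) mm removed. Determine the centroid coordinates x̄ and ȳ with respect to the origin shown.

x̄ = 97.98 mm, ȳ = 100.22 mm

Part | A | x̄ᵢ | ȳᵢ | A·x̄ᵢ | A·ȳᵢ
plate | 41800.00 | 95.00 | 110.00 | 3971000.00 | 4598000.00
hole | -12468.98 | 88.00 | 133.00 | -1097270.35 | -1658374.51
Σ | 29331.02 |  |  | 2873729.65 | 2939625.49
x̄ = 2873729.65 / 29331.02 = 97.98 mm
ȳ = 2939625.49 / 29331.02 = 100.22 mm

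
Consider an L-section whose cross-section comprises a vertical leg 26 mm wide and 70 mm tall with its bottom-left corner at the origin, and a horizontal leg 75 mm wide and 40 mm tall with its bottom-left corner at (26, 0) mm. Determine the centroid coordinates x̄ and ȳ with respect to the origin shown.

vertical leg: A = 26 × 70 = 1820.00, centroid at (13.00, 35.00).
horizontal leg: A = 75 × 40 = 3000.00, centroid at (63.50, 20.00).
ΣA = 4820.00 mm², ΣAx̄ = 214160.00 mm³, ΣAȳ = 123700.00 mm³.
x̄ = 214160.00/4820.00 = 44.43 mm; ȳ = 123700.00/4820.00 = 25.66 mm.

x̄ = 44.43 mm, ȳ = 25.66 mm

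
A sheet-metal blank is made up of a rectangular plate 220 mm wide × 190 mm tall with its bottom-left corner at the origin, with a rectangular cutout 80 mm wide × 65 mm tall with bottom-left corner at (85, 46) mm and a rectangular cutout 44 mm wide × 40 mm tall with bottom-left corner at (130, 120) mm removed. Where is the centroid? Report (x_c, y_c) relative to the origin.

x_c = 105.64 mm, y_c = 95.19 mm

plate: A = 220 × 190 = 41800.00, centroid at (110.00, 95.00).
hole 1: A = −(80 × 65) = -5200.00, centroid at (125.00, 78.50).
hole 2: A = −(44 × 40) = -1760.00, centroid at (152.00, 140.00).
ΣA = 34840.00 mm², ΣAx_c = 3680480.00 mm³, ΣAy_c = 3316400.00 mm³.
x_c = 3680480.00/34840.00 = 105.64 mm; y_c = 3316400.00/34840.00 = 95.19 mm.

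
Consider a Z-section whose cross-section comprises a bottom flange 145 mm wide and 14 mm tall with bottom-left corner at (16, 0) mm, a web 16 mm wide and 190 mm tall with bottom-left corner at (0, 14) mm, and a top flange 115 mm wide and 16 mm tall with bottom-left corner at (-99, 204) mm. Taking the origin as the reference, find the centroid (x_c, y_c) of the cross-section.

x_c = 18.47 mm, y_c = 106.46 mm

Part | A | x̄ᵢ | ȳᵢ | A·x̄ᵢ | A·ȳᵢ
bottom flange | 2030.00 | 88.50 | 7.00 | 179655.00 | 14210.00
web | 3040.00 | 8.00 | 109.00 | 24320.00 | 331360.00
top flange | 1840.00 | -41.50 | 212.00 | -76360.00 | 390080.00
Σ | 6910.00 |  |  | 127615.00 | 735650.00
x_c = 127615.00 / 6910.00 = 18.47 mm
y_c = 735650.00 / 6910.00 = 106.46 mm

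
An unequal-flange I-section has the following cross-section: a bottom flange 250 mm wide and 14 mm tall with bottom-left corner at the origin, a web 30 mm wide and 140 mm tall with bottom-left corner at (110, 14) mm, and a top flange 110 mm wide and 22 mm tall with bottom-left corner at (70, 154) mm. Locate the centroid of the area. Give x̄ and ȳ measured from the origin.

Part | A | x̄ᵢ | ȳᵢ | A·x̄ᵢ | A·ȳᵢ
bottom flange | 3500.00 | 125.00 | 7.00 | 437500.00 | 24500.00
web | 4200.00 | 125.00 | 84.00 | 525000.00 | 352800.00
top flange | 2420.00 | 125.00 | 165.00 | 302500.00 | 399300.00
Σ | 10120.00 |  |  | 1265000.00 | 776600.00
x̄ = 1265000.00 / 10120.00 = 125.00 mm
ȳ = 776600.00 / 10120.00 = 76.74 mm

x̄ = 125.00 mm, ȳ = 76.74 mm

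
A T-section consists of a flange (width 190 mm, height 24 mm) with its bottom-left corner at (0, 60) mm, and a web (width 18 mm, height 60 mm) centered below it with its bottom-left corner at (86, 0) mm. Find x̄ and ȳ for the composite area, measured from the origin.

web: A = 18 × 60 = 1080.00, centroid at (95.00, 30.00).
flange: A = 190 × 24 = 4560.00, centroid at (95.00, 72.00).
ΣA = 5640.00 mm², ΣAx̄ = 535800.00 mm³, ΣAȳ = 360720.00 mm³.
x̄ = 535800.00/5640.00 = 95.00 mm; ȳ = 360720.00/5640.00 = 63.96 mm.

x̄ = 95.00 mm, ȳ = 63.96 mm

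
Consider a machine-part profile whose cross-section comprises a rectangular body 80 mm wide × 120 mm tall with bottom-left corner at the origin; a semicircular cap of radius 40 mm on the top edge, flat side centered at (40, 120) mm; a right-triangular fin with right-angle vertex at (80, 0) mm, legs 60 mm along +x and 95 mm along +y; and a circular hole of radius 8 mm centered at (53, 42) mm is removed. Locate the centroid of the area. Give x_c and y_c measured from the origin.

rectangular body: A = 80 × 120 = 9600.00, centroid at (40.00, 60.00).
semicircular top: A = ½π·40² = 2513.27, centroid at (40.00, 136.98).
triangular fin: A = ½·60·95 = 2850.00, centroid at (100.00, 31.67).
hole: A = −π·8² = -201.06, centroid at (53.00, 42.00).
ΣA = 14762.21 mm²
ΣAx_c = (9600.00)(40.00) + (2513.27)(40.00) + (2850.00)(100.00) + (-201.06)(53.00) = 758874.68 mm³
ΣAy_c = (9600.00)(60.00) + (2513.27)(136.98) + (2850.00)(31.67) + (-201.06)(42.00) = 1002064.96 mm³
x_c = 758874.68 / 14762.21 = 51.41 mm
y_c = 1002064.96 / 14762.21 = 67.88 mm

x_c = 51.41 mm, y_c = 67.88 mm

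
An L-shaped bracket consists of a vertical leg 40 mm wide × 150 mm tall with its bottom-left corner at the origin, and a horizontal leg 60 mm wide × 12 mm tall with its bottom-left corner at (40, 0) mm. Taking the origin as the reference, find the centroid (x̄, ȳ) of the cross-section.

x̄ = 25.36 mm, ȳ = 67.61 mm

vertical leg: A = 40 × 150 = 6000.00, centroid at (20.00, 75.00).
horizontal leg: A = 60 × 12 = 720.00, centroid at (70.00, 6.00).
ΣA = 6720.00 mm², ΣAx̄ = 170400.00 mm³, ΣAȳ = 454320.00 mm³.
x̄ = 170400.00/6720.00 = 25.36 mm; ȳ = 454320.00/6720.00 = 67.61 mm.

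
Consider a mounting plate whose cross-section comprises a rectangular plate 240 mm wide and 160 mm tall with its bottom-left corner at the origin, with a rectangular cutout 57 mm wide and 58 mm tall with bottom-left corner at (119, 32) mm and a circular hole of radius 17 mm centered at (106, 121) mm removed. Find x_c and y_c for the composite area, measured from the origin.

x_c = 117.71 mm, y_c = 80.75 mm

Part | A | x̄ᵢ | ȳᵢ | A·x̄ᵢ | A·ȳᵢ
plate | 38400.00 | 120.00 | 80.00 | 4608000.00 | 3072000.00
hole 1 | -3306.00 | 147.50 | 61.00 | -487635.00 | -201666.00
hole 2 | -907.92 | 106.00 | 121.00 | -96239.55 | -109858.35
Σ | 34186.08 |  |  | 4024125.45 | 2760475.65
x_c = 4024125.45 / 34186.08 = 117.71 mm
y_c = 2760475.65 / 34186.08 = 80.75 mm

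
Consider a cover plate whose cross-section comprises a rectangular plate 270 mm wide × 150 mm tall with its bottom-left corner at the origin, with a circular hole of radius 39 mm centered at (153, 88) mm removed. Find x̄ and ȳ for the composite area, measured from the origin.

Part | A | x̄ᵢ | ȳᵢ | A·x̄ᵢ | A·ȳᵢ
plate | 40500.00 | 135.00 | 75.00 | 5467500.00 | 3037500.00
hole | -4778.36 | 153.00 | 88.00 | -731089.45 | -420495.89
Σ | 35721.64 |  |  | 4736410.55 | 2617004.11
x̄ = 4736410.55 / 35721.64 = 132.59 mm
ȳ = 2617004.11 / 35721.64 = 73.26 mm

x̄ = 132.59 mm, ȳ = 73.26 mm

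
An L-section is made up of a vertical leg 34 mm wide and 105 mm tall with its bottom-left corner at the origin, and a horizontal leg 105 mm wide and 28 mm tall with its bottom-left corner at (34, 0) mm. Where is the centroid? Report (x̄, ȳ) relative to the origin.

x̄ = 48.39 mm, ȳ = 35.11 mm

vertical leg: A = 34 × 105 = 3570.00, centroid at (17.00, 52.50).
horizontal leg: A = 105 × 28 = 2940.00, centroid at (86.50, 14.00).
ΣA = 6510.00 mm², ΣAx̄ = 315000.00 mm³, ΣAȳ = 228585.00 mm³.
x̄ = 315000.00/6510.00 = 48.39 mm; ȳ = 228585.00/6510.00 = 35.11 mm.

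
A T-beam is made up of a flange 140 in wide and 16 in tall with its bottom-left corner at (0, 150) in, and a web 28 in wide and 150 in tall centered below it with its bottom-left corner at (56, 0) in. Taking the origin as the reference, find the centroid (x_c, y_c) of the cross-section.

x_c = 70.00 in, y_c = 103.87 in

web: A = 28 × 150 = 4200.00, centroid at (70.00, 75.00).
flange: A = 140 × 16 = 2240.00, centroid at (70.00, 158.00).
ΣA = 6440.00 in², ΣAx_c = 450800.00 in³, ΣAy_c = 668920.00 in³.
x_c = 450800.00/6440.00 = 70.00 in; y_c = 668920.00/6440.00 = 103.87 in.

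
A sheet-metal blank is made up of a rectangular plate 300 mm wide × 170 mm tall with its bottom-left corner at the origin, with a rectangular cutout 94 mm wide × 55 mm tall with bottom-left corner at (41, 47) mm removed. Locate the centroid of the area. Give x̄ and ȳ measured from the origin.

x̄ = 156.99 mm, ȳ = 86.18 mm

plate: A = 300 × 170 = 51000.00, centroid at (150.00, 85.00).
hole: A = −(94 × 55) = -5170.00, centroid at (88.00, 74.50).
ΣA = 45830.00 mm²
ΣAx̄ = (51000.00)(150.00) + (-5170.00)(88.00) = 7195040.00 mm³
ΣAȳ = (51000.00)(85.00) + (-5170.00)(74.50) = 3949835.00 mm³
x̄ = 7195040.00 / 45830.00 = 156.99 mm
ȳ = 3949835.00 / 45830.00 = 86.18 mm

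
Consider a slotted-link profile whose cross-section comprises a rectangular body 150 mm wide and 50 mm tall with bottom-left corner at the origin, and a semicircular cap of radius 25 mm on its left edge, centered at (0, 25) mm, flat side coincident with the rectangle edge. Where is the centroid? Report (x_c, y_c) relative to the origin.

x_c = 65.09 mm, y_c = 25.00 mm

Part | A | x̄ᵢ | ȳᵢ | A·x̄ᵢ | A·ȳᵢ
rectangular body | 7500.00 | 75.00 | 25.00 | 562500.00 | 187500.00
semicircular end | 981.75 | -10.61 | 25.00 | -10416.67 | 24543.69
Σ | 8481.75 |  |  | 552083.33 | 212043.69
x_c = 552083.33 / 8481.75 = 65.09 mm
y_c = 212043.69 / 8481.75 = 25.00 mm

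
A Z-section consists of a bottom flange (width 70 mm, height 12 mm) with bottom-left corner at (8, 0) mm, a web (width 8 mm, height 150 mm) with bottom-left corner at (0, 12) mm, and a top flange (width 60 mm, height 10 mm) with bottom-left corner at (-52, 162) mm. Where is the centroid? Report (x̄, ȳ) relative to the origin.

x̄ = 10.50 mm, ȳ = 79.41 mm

bottom flange: A = 70 × 12 = 840.00, centroid at (43.00, 6.00).
web: A = 8 × 150 = 1200.00, centroid at (4.00, 87.00).
top flange: A = 60 × 10 = 600.00, centroid at (-22.00, 167.00).
ΣA = 2640.00 mm², ΣAx̄ = 27720.00 mm³, ΣAȳ = 209640.00 mm³.
x̄ = 27720.00/2640.00 = 10.50 mm; ȳ = 209640.00/2640.00 = 79.41 mm.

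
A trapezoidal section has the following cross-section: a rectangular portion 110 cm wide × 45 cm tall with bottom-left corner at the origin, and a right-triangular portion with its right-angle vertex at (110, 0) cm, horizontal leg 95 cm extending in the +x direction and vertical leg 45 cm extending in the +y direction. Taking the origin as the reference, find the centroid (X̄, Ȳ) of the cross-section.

X̄ = 81.14 cm, Ȳ = 20.24 cm

Part | A | x̄ᵢ | ȳᵢ | A·x̄ᵢ | A·ȳᵢ
rectangular portion | 4950.00 | 55.00 | 22.50 | 272250.00 | 111375.00
triangular portion | 2137.50 | 141.67 | 15.00 | 302812.50 | 32062.50
Σ | 7087.50 |  |  | 575062.50 | 143437.50
X̄ = 575062.50 / 7087.50 = 81.14 cm
Ȳ = 143437.50 / 7087.50 = 20.24 cm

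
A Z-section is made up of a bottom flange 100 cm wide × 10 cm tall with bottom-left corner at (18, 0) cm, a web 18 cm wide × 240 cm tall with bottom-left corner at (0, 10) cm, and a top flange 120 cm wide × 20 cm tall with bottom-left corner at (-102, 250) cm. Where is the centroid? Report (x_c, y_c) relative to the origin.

x_c = 0.79 cm, y_c = 154.22 cm

bottom flange: A = 100 × 10 = 1000.00, centroid at (68.00, 5.00).
web: A = 18 × 240 = 4320.00, centroid at (9.00, 130.00).
top flange: A = 120 × 20 = 2400.00, centroid at (-42.00, 260.00).
ΣA = 7720.00 cm²
ΣAx_c = (1000.00)(68.00) + (4320.00)(9.00) + (2400.00)(-42.00) = 6080.00 cm³
ΣAy_c = (1000.00)(5.00) + (4320.00)(130.00) + (2400.00)(260.00) = 1190600.00 cm³
x_c = 6080.00 / 7720.00 = 0.79 cm
y_c = 1190600.00 / 7720.00 = 154.22 cm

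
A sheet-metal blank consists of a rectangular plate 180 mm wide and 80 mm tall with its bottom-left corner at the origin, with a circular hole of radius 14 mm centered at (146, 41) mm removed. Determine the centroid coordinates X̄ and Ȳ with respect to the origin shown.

Part | A | x̄ᵢ | ȳᵢ | A·x̄ᵢ | A·ȳᵢ
plate | 14400.00 | 90.00 | 40.00 | 1296000.00 | 576000.00
hole | -615.75 | 146.00 | 41.00 | -89899.82 | -25245.84
Σ | 13784.25 |  |  | 1206100.18 | 550754.16
X̄ = 1206100.18 / 13784.25 = 87.50 mm
Ȳ = 550754.16 / 13784.25 = 39.96 mm

X̄ = 87.50 mm, Ȳ = 39.96 mm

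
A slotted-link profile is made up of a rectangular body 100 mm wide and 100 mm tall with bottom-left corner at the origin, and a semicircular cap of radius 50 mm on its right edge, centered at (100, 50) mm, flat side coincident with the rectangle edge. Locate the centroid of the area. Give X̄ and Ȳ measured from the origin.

rectangular body: A = 100 × 100 = 10000.00, centroid at (50.00, 50.00).
semicircular end: A = ½π·50² = 3926.99, centroid at (121.22, 50.00).
ΣA = 13926.99 mm²
ΣAX̄ = (10000.00)(50.00) + (3926.99)(121.22) = 976032.42 mm³
ΣAȲ = (10000.00)(50.00) + (3926.99)(50.00) = 696349.54 mm³
X̄ = 976032.42 / 13926.99 = 70.08 mm
Ȳ = 696349.54 / 13926.99 = 50.00 mm

X̄ = 70.08 mm, Ȳ = 50.00 mm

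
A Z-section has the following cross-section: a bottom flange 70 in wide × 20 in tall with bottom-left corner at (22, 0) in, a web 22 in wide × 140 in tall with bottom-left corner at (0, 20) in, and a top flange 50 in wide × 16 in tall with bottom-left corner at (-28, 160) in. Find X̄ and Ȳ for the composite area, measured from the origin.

X̄ = 21.08 in, Ȳ = 80.61 in

bottom flange: A = 70 × 20 = 1400.00, centroid at (57.00, 10.00).
web: A = 22 × 140 = 3080.00, centroid at (11.00, 90.00).
top flange: A = 50 × 16 = 800.00, centroid at (-3.00, 168.00).
ΣA = 5280.00 in²
ΣAX̄ = (1400.00)(57.00) + (3080.00)(11.00) + (800.00)(-3.00) = 111280.00 in³
ΣAȲ = (1400.00)(10.00) + (3080.00)(90.00) + (800.00)(168.00) = 425600.00 in³
X̄ = 111280.00 / 5280.00 = 21.08 in
Ȳ = 425600.00 / 5280.00 = 80.61 in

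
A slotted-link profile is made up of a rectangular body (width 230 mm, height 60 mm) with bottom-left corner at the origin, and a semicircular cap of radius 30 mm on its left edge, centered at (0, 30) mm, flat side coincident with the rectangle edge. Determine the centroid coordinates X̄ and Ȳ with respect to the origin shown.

X̄ = 103.13 mm, Ȳ = 30.00 mm

rectangular body: A = 230 × 60 = 13800.00, centroid at (115.00, 30.00).
semicircular end: A = ½π·30² = 1413.72, centroid at (-12.73, 30.00).
ΣA = 15213.72 mm², ΣAX̄ = 1569000.00 mm³, ΣAȲ = 456411.50 mm³.
X̄ = 1569000.00/15213.72 = 103.13 mm; Ȳ = 456411.50/15213.72 = 30.00 mm.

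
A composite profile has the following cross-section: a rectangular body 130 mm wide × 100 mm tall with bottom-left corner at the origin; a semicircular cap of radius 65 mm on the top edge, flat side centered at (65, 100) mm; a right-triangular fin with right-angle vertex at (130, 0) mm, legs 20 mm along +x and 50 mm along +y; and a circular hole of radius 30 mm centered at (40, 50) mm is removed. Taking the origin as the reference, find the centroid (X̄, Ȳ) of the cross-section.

X̄ = 71.15 mm, Ȳ = 78.79 mm

rectangular body: A = 130 × 100 = 13000.00, centroid at (65.00, 50.00).
semicircular top: A = ½π·65² = 6636.61, centroid at (65.00, 127.59).
triangular fin: A = ½·20·50 = 500.00, centroid at (136.67, 16.67).
hole: A = −π·30² = -2827.43, centroid at (40.00, 50.00).
ΣA = 17309.18 mm², ΣAX̄ = 1231615.94 mm³, ΣAȲ = 1363706.45 mm³.
X̄ = 1231615.94/17309.18 = 71.15 mm; Ȳ = 1363706.45/17309.18 = 78.79 mm.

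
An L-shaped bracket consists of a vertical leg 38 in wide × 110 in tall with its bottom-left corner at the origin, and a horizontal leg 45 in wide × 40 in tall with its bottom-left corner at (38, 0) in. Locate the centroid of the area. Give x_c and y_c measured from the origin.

x_c = 31.49 in, y_c = 44.46 in

vertical leg: A = 38 × 110 = 4180.00, centroid at (19.00, 55.00).
horizontal leg: A = 45 × 40 = 1800.00, centroid at (60.50, 20.00).
ΣA = 5980.00 in²
ΣAx_c = (4180.00)(19.00) + (1800.00)(60.50) = 188320.00 in³
ΣAy_c = (4180.00)(55.00) + (1800.00)(20.00) = 265900.00 in³
x_c = 188320.00 / 5980.00 = 31.49 in
y_c = 265900.00 / 5980.00 = 44.46 in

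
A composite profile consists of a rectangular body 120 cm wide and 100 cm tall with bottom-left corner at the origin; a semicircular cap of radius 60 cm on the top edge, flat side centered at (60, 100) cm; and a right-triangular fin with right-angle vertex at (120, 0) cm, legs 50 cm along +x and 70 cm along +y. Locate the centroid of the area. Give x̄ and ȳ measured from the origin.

rectangular body: A = 120 × 100 = 12000.00, centroid at (60.00, 50.00).
semicircular top: A = ½π·60² = 5654.87, centroid at (60.00, 125.46).
triangular fin: A = ½·50·70 = 1750.00, centroid at (136.67, 23.33).
ΣA = 19404.87 cm², ΣAx̄ = 1298458.67 cm³, ΣAȳ = 1350320.01 cm³.
x̄ = 1298458.67/19404.87 = 66.91 cm; ȳ = 1350320.01/19404.87 = 69.59 cm.

x̄ = 66.91 cm, ȳ = 69.59 cm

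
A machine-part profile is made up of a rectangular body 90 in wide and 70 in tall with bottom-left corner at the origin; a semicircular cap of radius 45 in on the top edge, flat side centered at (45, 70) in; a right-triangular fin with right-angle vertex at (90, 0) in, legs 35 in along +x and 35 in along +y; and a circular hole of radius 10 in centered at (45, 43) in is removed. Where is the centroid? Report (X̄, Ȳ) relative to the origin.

Part | A | x̄ᵢ | ȳᵢ | A·x̄ᵢ | A·ȳᵢ
rectangular body | 6300.00 | 45.00 | 35.00 | 283500.00 | 220500.00
semicircular top | 3180.86 | 45.00 | 89.10 | 143138.82 | 283410.38
triangular fin | 612.50 | 101.67 | 11.67 | 62270.83 | 7145.83
hole | -314.16 | 45.00 | 43.00 | -14137.17 | -13508.85
Σ | 9779.20 |  |  | 474772.48 | 497547.36
X̄ = 474772.48 / 9779.20 = 48.55 in
Ȳ = 497547.36 / 9779.20 = 50.88 in

X̄ = 48.55 in, Ȳ = 50.88 in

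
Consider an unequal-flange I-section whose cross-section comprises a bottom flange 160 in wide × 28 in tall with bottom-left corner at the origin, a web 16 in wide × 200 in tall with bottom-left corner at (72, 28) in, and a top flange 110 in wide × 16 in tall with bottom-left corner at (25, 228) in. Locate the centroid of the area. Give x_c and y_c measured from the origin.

x_c = 80.00 in, y_c = 94.03 in

bottom flange: A = 160 × 28 = 4480.00, centroid at (80.00, 14.00).
web: A = 16 × 200 = 3200.00, centroid at (80.00, 128.00).
top flange: A = 110 × 16 = 1760.00, centroid at (80.00, 236.00).
ΣA = 9440.00 in², ΣAx_c = 755200.00 in³, ΣAy_c = 887680.00 in³.
x_c = 755200.00/9440.00 = 80.00 in; y_c = 887680.00/9440.00 = 94.03 in.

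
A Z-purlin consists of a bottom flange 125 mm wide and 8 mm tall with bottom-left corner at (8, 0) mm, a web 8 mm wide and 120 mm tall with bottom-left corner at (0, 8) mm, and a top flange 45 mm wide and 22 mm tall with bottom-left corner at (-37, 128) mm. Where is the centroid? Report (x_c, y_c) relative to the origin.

x_c = 20.33 mm, y_c = 70.13 mm

bottom flange: A = 125 × 8 = 1000.00, centroid at (70.50, 4.00).
web: A = 8 × 120 = 960.00, centroid at (4.00, 68.00).
top flange: A = 45 × 22 = 990.00, centroid at (-14.50, 139.00).
ΣA = 2950.00 mm², ΣAx_c = 59985.00 mm³, ΣAy_c = 206890.00 mm³.
x_c = 59985.00/2950.00 = 20.33 mm; y_c = 206890.00/2950.00 = 70.13 mm.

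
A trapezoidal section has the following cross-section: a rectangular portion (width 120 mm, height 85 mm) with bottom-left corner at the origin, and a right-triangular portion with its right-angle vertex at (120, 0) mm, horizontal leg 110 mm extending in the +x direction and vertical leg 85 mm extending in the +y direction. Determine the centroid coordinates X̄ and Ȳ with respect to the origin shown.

rectangular portion: A = 120 × 85 = 10200.00, centroid at (60.00, 42.50).
triangular portion: A = ½·110·85 = 4675.00, centroid at (156.67, 28.33).
ΣA = 14875.00 mm²
ΣAX̄ = (10200.00)(60.00) + (4675.00)(156.67) = 1344416.67 mm³
ΣAȲ = (10200.00)(42.50) + (4675.00)(28.33) = 565958.33 mm³
X̄ = 1344416.67 / 14875.00 = 90.38 mm
Ȳ = 565958.33 / 14875.00 = 38.05 mm

X̄ = 90.38 mm, Ȳ = 38.05 mm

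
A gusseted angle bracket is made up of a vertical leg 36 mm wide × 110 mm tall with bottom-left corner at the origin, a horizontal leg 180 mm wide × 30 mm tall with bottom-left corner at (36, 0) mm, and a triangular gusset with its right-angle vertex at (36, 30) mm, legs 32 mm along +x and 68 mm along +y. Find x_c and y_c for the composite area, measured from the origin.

Part | A | x̄ᵢ | ȳᵢ | A·x̄ᵢ | A·ȳᵢ
vertical leg | 3960.00 | 18.00 | 55.00 | 71280.00 | 217800.00
horizontal leg | 5400.00 | 126.00 | 15.00 | 680400.00 | 81000.00
gusset | 1088.00 | 46.67 | 52.67 | 50773.33 | 57301.33
Σ | 10448.00 |  |  | 802453.33 | 356101.33
x_c = 802453.33 / 10448.00 = 76.80 mm
y_c = 356101.33 / 10448.00 = 34.08 mm

x_c = 76.80 mm, y_c = 34.08 mm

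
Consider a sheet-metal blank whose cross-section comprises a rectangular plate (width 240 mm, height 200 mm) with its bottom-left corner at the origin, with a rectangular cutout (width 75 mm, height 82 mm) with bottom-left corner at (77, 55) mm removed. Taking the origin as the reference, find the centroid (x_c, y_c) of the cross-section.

x_c = 120.81 mm, y_c = 100.59 mm

plate: A = 240 × 200 = 48000.00, centroid at (120.00, 100.00).
hole: A = −(75 × 82) = -6150.00, centroid at (114.50, 96.00).
ΣA = 41850.00 mm², ΣAx_c = 5055825.00 mm³, ΣAy_c = 4209600.00 mm³.
x_c = 5055825.00/41850.00 = 120.81 mm; y_c = 4209600.00/41850.00 = 100.59 mm.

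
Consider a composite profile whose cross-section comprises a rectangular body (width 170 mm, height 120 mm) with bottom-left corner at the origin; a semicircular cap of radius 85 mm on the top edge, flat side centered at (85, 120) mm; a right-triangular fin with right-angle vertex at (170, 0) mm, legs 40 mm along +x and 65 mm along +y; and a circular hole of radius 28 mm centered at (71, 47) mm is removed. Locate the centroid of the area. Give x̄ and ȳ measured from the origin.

Part | A | x̄ᵢ | ȳᵢ | A·x̄ᵢ | A·ȳᵢ
rectangular body | 20400.00 | 85.00 | 60.00 | 1734000.00 | 1224000.00
semicircular top | 11349.00 | 85.00 | 156.08 | 964665.29 | 1771297.08
triangular fin | 1300.00 | 183.33 | 21.67 | 238333.33 | 28166.67
hole | -2463.01 | 71.00 | 47.00 | -174873.61 | -115761.41
Σ | 30585.99 |  |  | 2762125.01 | 2907702.34
x̄ = 2762125.01 / 30585.99 = 90.31 mm
ȳ = 2907702.34 / 30585.99 = 95.07 mm

x̄ = 90.31 mm, ȳ = 95.07 mm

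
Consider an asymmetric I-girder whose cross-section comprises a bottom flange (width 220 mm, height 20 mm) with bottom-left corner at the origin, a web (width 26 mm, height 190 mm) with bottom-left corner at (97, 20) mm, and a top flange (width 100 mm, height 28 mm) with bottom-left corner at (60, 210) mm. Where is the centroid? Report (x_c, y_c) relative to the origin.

x_c = 110.00 mm, y_c = 102.08 mm

bottom flange: A = 220 × 20 = 4400.00, centroid at (110.00, 10.00).
web: A = 26 × 190 = 4940.00, centroid at (110.00, 115.00).
top flange: A = 100 × 28 = 2800.00, centroid at (110.00, 224.00).
ΣA = 12140.00 mm²
ΣAx_c = (4400.00)(110.00) + (4940.00)(110.00) + (2800.00)(110.00) = 1335400.00 mm³
ΣAy_c = (4400.00)(10.00) + (4940.00)(115.00) + (2800.00)(224.00) = 1239300.00 mm³
x_c = 1335400.00 / 12140.00 = 110.00 mm
y_c = 1239300.00 / 12140.00 = 102.08 mm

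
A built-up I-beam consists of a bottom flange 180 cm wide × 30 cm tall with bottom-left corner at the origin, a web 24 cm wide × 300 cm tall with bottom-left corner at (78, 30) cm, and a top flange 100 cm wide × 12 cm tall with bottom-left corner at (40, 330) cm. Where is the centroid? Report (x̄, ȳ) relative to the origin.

x̄ = 90.00 cm, ȳ = 129.00 cm

Part | A | x̄ᵢ | ȳᵢ | A·x̄ᵢ | A·ȳᵢ
bottom flange | 5400.00 | 90.00 | 15.00 | 486000.00 | 81000.00
web | 7200.00 | 90.00 | 180.00 | 648000.00 | 1296000.00
top flange | 1200.00 | 90.00 | 336.00 | 108000.00 | 403200.00
Σ | 13800.00 |  |  | 1242000.00 | 1780200.00
x̄ = 1242000.00 / 13800.00 = 90.00 cm
ȳ = 1780200.00 / 13800.00 = 129.00 cm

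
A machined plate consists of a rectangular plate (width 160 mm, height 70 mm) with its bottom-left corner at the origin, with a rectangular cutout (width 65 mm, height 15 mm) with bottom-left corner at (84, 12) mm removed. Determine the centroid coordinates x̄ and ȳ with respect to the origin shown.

x̄ = 76.52 mm, ȳ = 36.48 mm

plate: A = 160 × 70 = 11200.00, centroid at (80.00, 35.00).
hole: A = −(65 × 15) = -975.00, centroid at (116.50, 19.50).
ΣA = 10225.00 mm²
ΣAx̄ = (11200.00)(80.00) + (-975.00)(116.50) = 782412.50 mm³
ΣAȳ = (11200.00)(35.00) + (-975.00)(19.50) = 372987.50 mm³
x̄ = 782412.50 / 10225.00 = 76.52 mm
ȳ = 372987.50 / 10225.00 = 36.48 mm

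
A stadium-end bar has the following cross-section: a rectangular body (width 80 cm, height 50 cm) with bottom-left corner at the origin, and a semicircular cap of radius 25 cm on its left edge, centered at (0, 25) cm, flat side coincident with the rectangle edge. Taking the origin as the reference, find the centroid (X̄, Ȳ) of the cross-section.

Part | A | x̄ᵢ | ȳᵢ | A·x̄ᵢ | A·ȳᵢ
rectangular body | 4000.00 | 40.00 | 25.00 | 160000.00 | 100000.00
semicircular end | 981.75 | -10.61 | 25.00 | -10416.67 | 24543.69
Σ | 4981.75 |  |  | 149583.33 | 124543.69
X̄ = 149583.33 / 4981.75 = 30.03 cm
Ȳ = 124543.69 / 4981.75 = 25.00 cm

X̄ = 30.03 cm, Ȳ = 25.00 cm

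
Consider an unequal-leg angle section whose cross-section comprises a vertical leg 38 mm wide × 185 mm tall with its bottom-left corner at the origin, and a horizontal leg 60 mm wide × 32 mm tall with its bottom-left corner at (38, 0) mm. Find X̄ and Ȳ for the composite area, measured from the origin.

X̄ = 29.51 mm, Ȳ = 76.09 mm

vertical leg: A = 38 × 185 = 7030.00, centroid at (19.00, 92.50).
horizontal leg: A = 60 × 32 = 1920.00, centroid at (68.00, 16.00).
ΣA = 8950.00 mm²
ΣAX̄ = (7030.00)(19.00) + (1920.00)(68.00) = 264130.00 mm³
ΣAȲ = (7030.00)(92.50) + (1920.00)(16.00) = 680995.00 mm³
X̄ = 264130.00 / 8950.00 = 29.51 mm
Ȳ = 680995.00 / 8950.00 = 76.09 mm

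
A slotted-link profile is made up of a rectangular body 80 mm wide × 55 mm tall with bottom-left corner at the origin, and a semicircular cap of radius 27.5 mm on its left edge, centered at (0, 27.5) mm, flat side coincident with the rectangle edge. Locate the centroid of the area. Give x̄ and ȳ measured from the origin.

rectangular body: A = 80 × 55 = 4400.00, centroid at (40.00, 27.50).
semicircular end: A = ½π·27.5² = 1187.91, centroid at (-11.67, 27.50).
ΣA = 5587.91 mm², ΣAx̄ = 162135.42 mm³, ΣAȳ = 153667.65 mm³.
x̄ = 162135.42/5587.91 = 29.02 mm; ȳ = 153667.65/5587.91 = 27.50 mm.

x̄ = 29.02 mm, ȳ = 27.50 mm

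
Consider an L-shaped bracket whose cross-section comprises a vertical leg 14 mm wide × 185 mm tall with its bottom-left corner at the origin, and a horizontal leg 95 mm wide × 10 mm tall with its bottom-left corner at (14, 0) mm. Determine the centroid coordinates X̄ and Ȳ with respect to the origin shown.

vertical leg: A = 14 × 185 = 2590.00, centroid at (7.00, 92.50).
horizontal leg: A = 95 × 10 = 950.00, centroid at (61.50, 5.00).
ΣA = 3540.00 mm²
ΣAX̄ = (2590.00)(7.00) + (950.00)(61.50) = 76555.00 mm³
ΣAȲ = (2590.00)(92.50) + (950.00)(5.00) = 244325.00 mm³
X̄ = 76555.00 / 3540.00 = 21.63 mm
Ȳ = 244325.00 / 3540.00 = 69.02 mm

X̄ = 21.63 mm, Ȳ = 69.02 mm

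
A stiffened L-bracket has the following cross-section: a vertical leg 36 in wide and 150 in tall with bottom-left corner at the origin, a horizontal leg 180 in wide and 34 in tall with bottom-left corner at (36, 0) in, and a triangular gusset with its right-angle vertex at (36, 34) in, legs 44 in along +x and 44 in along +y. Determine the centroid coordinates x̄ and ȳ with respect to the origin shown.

x̄ = 73.46 in, ȳ = 44.53 in

vertical leg: A = 36 × 150 = 5400.00, centroid at (18.00, 75.00).
horizontal leg: A = 180 × 34 = 6120.00, centroid at (126.00, 17.00).
gusset: A = ½·44·44 = 968.00, centroid at (50.67, 48.67).
ΣA = 12488.00 in², ΣAx̄ = 917365.33 in³, ΣAȳ = 556149.33 in³.
x̄ = 917365.33/12488.00 = 73.46 in; ȳ = 556149.33/12488.00 = 44.53 in.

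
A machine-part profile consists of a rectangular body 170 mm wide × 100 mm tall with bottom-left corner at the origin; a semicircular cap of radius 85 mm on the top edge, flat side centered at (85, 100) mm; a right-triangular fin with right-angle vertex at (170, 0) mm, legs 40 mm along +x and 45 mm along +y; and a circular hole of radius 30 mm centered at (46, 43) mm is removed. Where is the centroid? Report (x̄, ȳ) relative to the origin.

x̄ = 92.52 mm, ȳ = 86.53 mm

rectangular body: A = 170 × 100 = 17000.00, centroid at (85.00, 50.00).
semicircular top: A = ½π·85² = 11349.00, centroid at (85.00, 136.08).
triangular fin: A = ½·40·45 = 900.00, centroid at (183.33, 15.00).
hole: A = −π·30² = -2827.43, centroid at (46.00, 43.00).
ΣA = 26421.57 mm², ΣAx̄ = 2444603.36 mm³, ΣAȳ = 2286237.38 mm³.
x̄ = 2444603.36/26421.57 = 92.52 mm; ȳ = 2286237.38/26421.57 = 86.53 mm.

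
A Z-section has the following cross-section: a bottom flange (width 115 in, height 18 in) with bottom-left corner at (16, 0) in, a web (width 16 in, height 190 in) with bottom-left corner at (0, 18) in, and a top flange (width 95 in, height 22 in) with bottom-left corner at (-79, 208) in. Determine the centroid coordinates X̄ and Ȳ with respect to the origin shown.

bottom flange: A = 115 × 18 = 2070.00, centroid at (73.50, 9.00).
web: A = 16 × 190 = 3040.00, centroid at (8.00, 113.00).
top flange: A = 95 × 22 = 2090.00, centroid at (-31.50, 219.00).
ΣA = 7200.00 in², ΣAX̄ = 110630.00 in³, ΣAȲ = 819860.00 in³.
X̄ = 110630.00/7200.00 = 15.37 in; Ȳ = 819860.00/7200.00 = 113.87 in.

X̄ = 15.37 in, Ȳ = 113.87 in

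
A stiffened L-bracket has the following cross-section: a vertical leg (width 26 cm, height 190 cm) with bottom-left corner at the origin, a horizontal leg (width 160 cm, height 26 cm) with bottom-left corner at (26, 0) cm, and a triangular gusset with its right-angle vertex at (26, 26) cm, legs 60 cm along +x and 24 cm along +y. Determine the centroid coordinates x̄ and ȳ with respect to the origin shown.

Part | A | x̄ᵢ | ȳᵢ | A·x̄ᵢ | A·ȳᵢ
vertical leg | 4940.00 | 13.00 | 95.00 | 64220.00 | 469300.00
horizontal leg | 4160.00 | 106.00 | 13.00 | 440960.00 | 54080.00
gusset | 720.00 | 46.00 | 34.00 | 33120.00 | 24480.00
Σ | 9820.00 |  |  | 538300.00 | 547860.00
x̄ = 538300.00 / 9820.00 = 54.82 cm
ȳ = 547860.00 / 9820.00 = 55.79 cm

x̄ = 54.82 cm, ȳ = 55.79 cm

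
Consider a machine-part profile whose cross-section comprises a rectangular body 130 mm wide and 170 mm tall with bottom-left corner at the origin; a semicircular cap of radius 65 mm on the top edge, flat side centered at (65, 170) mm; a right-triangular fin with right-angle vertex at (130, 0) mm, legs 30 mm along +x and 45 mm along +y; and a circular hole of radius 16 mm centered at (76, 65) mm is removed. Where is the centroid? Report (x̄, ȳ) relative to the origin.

Part | A | x̄ᵢ | ȳᵢ | A·x̄ᵢ | A·ȳᵢ
rectangular body | 22100.00 | 65.00 | 85.00 | 1436500.00 | 1878500.00
semicircular top | 6636.61 | 65.00 | 197.59 | 431379.94 | 1311307.80
triangular fin | 675.00 | 140.00 | 15.00 | 94500.00 | 10125.00
hole | -804.25 | 76.00 | 65.00 | -61122.83 | -52276.10
Σ | 28607.37 |  |  | 1901257.11 | 3147656.69
x̄ = 1901257.11 / 28607.37 = 66.46 mm
ȳ = 3147656.69 / 28607.37 = 110.03 mm

x̄ = 66.46 mm, ȳ = 110.03 mm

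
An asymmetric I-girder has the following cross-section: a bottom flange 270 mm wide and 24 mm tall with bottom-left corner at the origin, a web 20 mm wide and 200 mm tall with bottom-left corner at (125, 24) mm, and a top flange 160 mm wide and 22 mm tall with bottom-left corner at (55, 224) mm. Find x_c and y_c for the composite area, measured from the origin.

bottom flange: A = 270 × 24 = 6480.00, centroid at (135.00, 12.00).
web: A = 20 × 200 = 4000.00, centroid at (135.00, 124.00).
top flange: A = 160 × 22 = 3520.00, centroid at (135.00, 235.00).
ΣA = 14000.00 mm², ΣAx_c = 1890000.00 mm³, ΣAy_c = 1400960.00 mm³.
x_c = 1890000.00/14000.00 = 135.00 mm; y_c = 1400960.00/14000.00 = 100.07 mm.

x_c = 135.00 mm, y_c = 100.07 mm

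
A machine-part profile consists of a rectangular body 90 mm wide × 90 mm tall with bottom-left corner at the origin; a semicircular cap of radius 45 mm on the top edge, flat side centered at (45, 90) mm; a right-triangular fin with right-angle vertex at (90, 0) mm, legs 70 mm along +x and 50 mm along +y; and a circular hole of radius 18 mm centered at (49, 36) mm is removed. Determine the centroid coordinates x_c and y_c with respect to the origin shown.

Part | A | x̄ᵢ | ȳᵢ | A·x̄ᵢ | A·ȳᵢ
rectangular body | 8100.00 | 45.00 | 45.00 | 364500.00 | 364500.00
semicircular top | 3180.86 | 45.00 | 109.10 | 143138.82 | 347027.63
triangular fin | 1750.00 | 113.33 | 16.67 | 198333.33 | 29166.67
hole | -1017.88 | 49.00 | 36.00 | -49875.92 | -36643.54
Σ | 12012.99 |  |  | 656096.22 | 704050.76
x_c = 656096.22 / 12012.99 = 54.62 mm
y_c = 704050.76 / 12012.99 = 58.61 mm

x_c = 54.62 mm, y_c = 58.61 mm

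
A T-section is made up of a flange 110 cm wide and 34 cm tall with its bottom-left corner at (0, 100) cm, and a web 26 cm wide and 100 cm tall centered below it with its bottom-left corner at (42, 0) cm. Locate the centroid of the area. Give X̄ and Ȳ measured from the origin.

X̄ = 55.00 cm, Ȳ = 89.52 cm

Part | A | x̄ᵢ | ȳᵢ | A·x̄ᵢ | A·ȳᵢ
web | 2600.00 | 55.00 | 50.00 | 143000.00 | 130000.00
flange | 3740.00 | 55.00 | 117.00 | 205700.00 | 437580.00
Σ | 6340.00 |  |  | 348700.00 | 567580.00
X̄ = 348700.00 / 6340.00 = 55.00 cm
Ȳ = 567580.00 / 6340.00 = 89.52 cm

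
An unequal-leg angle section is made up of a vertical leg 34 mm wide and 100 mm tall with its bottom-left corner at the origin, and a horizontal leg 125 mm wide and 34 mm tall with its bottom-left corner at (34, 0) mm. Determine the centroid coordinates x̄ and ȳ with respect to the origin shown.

Part | A | x̄ᵢ | ȳᵢ | A·x̄ᵢ | A·ȳᵢ
vertical leg | 3400.00 | 17.00 | 50.00 | 57800.00 | 170000.00
horizontal leg | 4250.00 | 96.50 | 17.00 | 410125.00 | 72250.00
Σ | 7650.00 |  |  | 467925.00 | 242250.00
x̄ = 467925.00 / 7650.00 = 61.17 mm
ȳ = 242250.00 / 7650.00 = 31.67 mm

x̄ = 61.17 mm, ȳ = 31.67 mm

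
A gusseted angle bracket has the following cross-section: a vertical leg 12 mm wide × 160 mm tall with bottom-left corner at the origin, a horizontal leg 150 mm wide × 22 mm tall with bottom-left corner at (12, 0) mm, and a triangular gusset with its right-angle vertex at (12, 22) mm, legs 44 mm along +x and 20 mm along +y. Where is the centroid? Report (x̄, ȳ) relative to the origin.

vertical leg: A = 12 × 160 = 1920.00, centroid at (6.00, 80.00).
horizontal leg: A = 150 × 22 = 3300.00, centroid at (87.00, 11.00).
gusset: A = ½·44·20 = 440.00, centroid at (26.67, 28.67).
ΣA = 5660.00 mm²
ΣAx̄ = (1920.00)(6.00) + (3300.00)(87.00) + (440.00)(26.67) = 310353.33 mm³
ΣAȳ = (1920.00)(80.00) + (3300.00)(11.00) + (440.00)(28.67) = 202513.33 mm³
x̄ = 310353.33 / 5660.00 = 54.83 mm
ȳ = 202513.33 / 5660.00 = 35.78 mm

x̄ = 54.83 mm, ȳ = 35.78 mm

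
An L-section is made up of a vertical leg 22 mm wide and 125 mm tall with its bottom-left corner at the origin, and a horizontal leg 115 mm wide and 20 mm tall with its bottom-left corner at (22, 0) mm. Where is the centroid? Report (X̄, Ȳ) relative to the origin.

vertical leg: A = 22 × 125 = 2750.00, centroid at (11.00, 62.50).
horizontal leg: A = 115 × 20 = 2300.00, centroid at (79.50, 10.00).
ΣA = 5050.00 mm², ΣAX̄ = 213100.00 mm³, ΣAȲ = 194875.00 mm³.
X̄ = 213100.00/5050.00 = 42.20 mm; Ȳ = 194875.00/5050.00 = 38.59 mm.

X̄ = 42.20 mm, Ȳ = 38.59 mm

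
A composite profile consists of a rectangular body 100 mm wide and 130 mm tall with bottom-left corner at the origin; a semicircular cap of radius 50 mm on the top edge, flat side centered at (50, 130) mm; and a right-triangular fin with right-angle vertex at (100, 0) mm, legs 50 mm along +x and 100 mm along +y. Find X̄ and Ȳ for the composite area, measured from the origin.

X̄ = 58.58 mm, Ȳ = 78.35 mm

Part | A | x̄ᵢ | ȳᵢ | A·x̄ᵢ | A·ȳᵢ
rectangular body | 13000.00 | 50.00 | 65.00 | 650000.00 | 845000.00
semicircular top | 3926.99 | 50.00 | 151.22 | 196349.54 | 593842.14
triangular fin | 2500.00 | 116.67 | 33.33 | 291666.67 | 83333.33
Σ | 19426.99 |  |  | 1138016.21 | 1522175.47
X̄ = 1138016.21 / 19426.99 = 58.58 mm
Ȳ = 1522175.47 / 19426.99 = 78.35 mm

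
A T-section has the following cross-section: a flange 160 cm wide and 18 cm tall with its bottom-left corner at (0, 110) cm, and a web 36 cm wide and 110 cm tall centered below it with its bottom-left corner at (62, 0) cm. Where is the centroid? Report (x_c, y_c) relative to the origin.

x_c = 80.00 cm, y_c = 81.95 cm

web: A = 36 × 110 = 3960.00, centroid at (80.00, 55.00).
flange: A = 160 × 18 = 2880.00, centroid at (80.00, 119.00).
ΣA = 6840.00 cm², ΣAx_c = 547200.00 cm³, ΣAy_c = 560520.00 cm³.
x_c = 547200.00/6840.00 = 80.00 cm; y_c = 560520.00/6840.00 = 81.95 cm.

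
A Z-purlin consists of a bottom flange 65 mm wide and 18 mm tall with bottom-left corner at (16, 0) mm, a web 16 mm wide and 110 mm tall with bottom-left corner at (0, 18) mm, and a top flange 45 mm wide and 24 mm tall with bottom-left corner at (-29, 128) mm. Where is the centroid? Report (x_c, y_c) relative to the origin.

x_c = 15.91 mm, y_c = 72.37 mm

Part | A | x̄ᵢ | ȳᵢ | A·x̄ᵢ | A·ȳᵢ
bottom flange | 1170.00 | 48.50 | 9.00 | 56745.00 | 10530.00
web | 1760.00 | 8.00 | 73.00 | 14080.00 | 128480.00
top flange | 1080.00 | -6.50 | 140.00 | -7020.00 | 151200.00
Σ | 4010.00 |  |  | 63805.00 | 290210.00
x_c = 63805.00 / 4010.00 = 15.91 mm
y_c = 290210.00 / 4010.00 = 72.37 mm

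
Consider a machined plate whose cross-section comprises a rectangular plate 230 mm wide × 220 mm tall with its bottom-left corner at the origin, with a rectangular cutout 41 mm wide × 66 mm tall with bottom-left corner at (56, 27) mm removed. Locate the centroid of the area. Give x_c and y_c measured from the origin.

x_c = 117.18 mm, y_c = 112.82 mm

Part | A | x̄ᵢ | ȳᵢ | A·x̄ᵢ | A·ȳᵢ
plate | 50600.00 | 115.00 | 110.00 | 5819000.00 | 5566000.00
hole | -2706.00 | 76.50 | 60.00 | -207009.00 | -162360.00
Σ | 47894.00 |  |  | 5611991.00 | 5403640.00
x_c = 5611991.00 / 47894.00 = 117.18 mm
y_c = 5403640.00 / 47894.00 = 112.82 mm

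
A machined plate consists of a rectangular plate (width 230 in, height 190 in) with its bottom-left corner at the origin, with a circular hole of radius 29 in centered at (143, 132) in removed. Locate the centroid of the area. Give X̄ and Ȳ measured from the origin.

X̄ = 113.20 in, Ȳ = 92.62 in

Part | A | x̄ᵢ | ȳᵢ | A·x̄ᵢ | A·ȳᵢ
plate | 43700.00 | 115.00 | 95.00 | 5025500.00 | 4151500.00
hole | -2642.08 | 143.00 | 132.00 | -377817.36 | -348754.48
Σ | 41057.92 |  |  | 4647682.64 | 3802745.52
X̄ = 4647682.64 / 41057.92 = 113.20 in
Ȳ = 3802745.52 / 41057.92 = 92.62 in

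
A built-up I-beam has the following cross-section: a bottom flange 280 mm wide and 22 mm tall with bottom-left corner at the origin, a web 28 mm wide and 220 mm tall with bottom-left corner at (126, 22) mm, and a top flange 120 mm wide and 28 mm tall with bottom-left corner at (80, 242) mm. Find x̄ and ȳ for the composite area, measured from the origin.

x̄ = 140.00 mm, ȳ = 111.04 mm

bottom flange: A = 280 × 22 = 6160.00, centroid at (140.00, 11.00).
web: A = 28 × 220 = 6160.00, centroid at (140.00, 132.00).
top flange: A = 120 × 28 = 3360.00, centroid at (140.00, 256.00).
ΣA = 15680.00 mm²
ΣAx̄ = (6160.00)(140.00) + (6160.00)(140.00) + (3360.00)(140.00) = 2195200.00 mm³
ΣAȳ = (6160.00)(11.00) + (6160.00)(132.00) + (3360.00)(256.00) = 1741040.00 mm³
x̄ = 2195200.00 / 15680.00 = 140.00 mm
ȳ = 1741040.00 / 15680.00 = 111.04 mm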